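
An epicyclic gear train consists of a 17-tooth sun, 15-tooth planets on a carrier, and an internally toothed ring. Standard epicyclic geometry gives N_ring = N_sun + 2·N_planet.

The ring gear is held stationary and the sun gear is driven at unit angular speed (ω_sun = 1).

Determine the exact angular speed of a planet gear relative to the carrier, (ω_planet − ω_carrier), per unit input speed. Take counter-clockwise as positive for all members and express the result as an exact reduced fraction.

N_ring = 17 + 2·15 = 47
17(ω_s−ω_c) = −47(ω_r−ω_c),  ω_r=0, ω_s=1
17(1−ω_c) = −47(0−ω_c)  ⇒  64ω_c = 17  ⇒  ω_c = 17/64
sun–planet: 17·(1−17/64) = −15·(ω_p−ω_c)  ⇒  ω_p−ω_c = −(17/15)·(47/64) = -799/960

-799/960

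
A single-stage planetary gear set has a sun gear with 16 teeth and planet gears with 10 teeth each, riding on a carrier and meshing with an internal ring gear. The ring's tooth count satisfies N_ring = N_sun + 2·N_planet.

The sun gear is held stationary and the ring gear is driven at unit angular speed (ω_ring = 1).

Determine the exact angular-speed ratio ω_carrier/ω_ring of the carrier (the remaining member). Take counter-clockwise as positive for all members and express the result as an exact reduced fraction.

9/13

N_ring = 16 + 2·10 = 36
16(ω_s−ω_c) = −36(ω_r−ω_c),  ω_s=0, ω_r=1
16(0−ω_c) = −36(1−ω_c)  ⇒  52ω_c = 36  ⇒  ω_c = 9/13
ω_c/ω_r = 9/13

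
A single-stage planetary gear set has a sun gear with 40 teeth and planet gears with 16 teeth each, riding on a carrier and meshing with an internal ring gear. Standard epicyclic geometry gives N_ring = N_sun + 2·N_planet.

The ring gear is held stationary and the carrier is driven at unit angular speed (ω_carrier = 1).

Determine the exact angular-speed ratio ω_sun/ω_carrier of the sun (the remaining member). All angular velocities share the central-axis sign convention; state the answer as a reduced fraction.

14/5

N_ring = 40 + 2·16 = 72
40(ω_s−ω_c) = −72(ω_r−ω_c),  ω_r=0, ω_c=1
ω_s = 1 − (72/40)(0−1) = 14/5
ω_s/ω_c = 14/5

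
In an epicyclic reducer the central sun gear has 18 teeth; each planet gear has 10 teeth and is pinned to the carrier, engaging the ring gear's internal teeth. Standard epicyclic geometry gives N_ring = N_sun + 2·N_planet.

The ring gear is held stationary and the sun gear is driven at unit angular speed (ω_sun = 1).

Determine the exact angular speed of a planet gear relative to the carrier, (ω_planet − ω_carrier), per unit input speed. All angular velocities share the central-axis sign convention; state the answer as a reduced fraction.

N_ring = 18 + 2·10 = 38
18(ω_s−ω_c) = −38(ω_r−ω_c),  ω_r=0, ω_s=1
18(1−ω_c) = −38(0−ω_c)  ⇒  56ω_c = 18  ⇒  ω_c = 9/28
sun–planet: 18·(1−9/28) = −10·(ω_p−ω_c)  ⇒  ω_p−ω_c = −(18/10)·(19/28) = -171/140

-171/140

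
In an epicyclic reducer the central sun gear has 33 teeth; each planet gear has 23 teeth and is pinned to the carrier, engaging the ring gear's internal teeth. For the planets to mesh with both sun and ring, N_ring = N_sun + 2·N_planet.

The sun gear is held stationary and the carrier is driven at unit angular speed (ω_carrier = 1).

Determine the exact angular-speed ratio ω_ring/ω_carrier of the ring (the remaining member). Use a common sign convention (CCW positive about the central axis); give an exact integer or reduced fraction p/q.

N_ring = 33 + 2·23 = 79
33(ω_s−ω_c) = −79(ω_r−ω_c),  ω_s=0, ω_c=1
ω_r = 1 − (33/79)(0−1) = 112/79
ω_r/ω_c = 112/79

112/79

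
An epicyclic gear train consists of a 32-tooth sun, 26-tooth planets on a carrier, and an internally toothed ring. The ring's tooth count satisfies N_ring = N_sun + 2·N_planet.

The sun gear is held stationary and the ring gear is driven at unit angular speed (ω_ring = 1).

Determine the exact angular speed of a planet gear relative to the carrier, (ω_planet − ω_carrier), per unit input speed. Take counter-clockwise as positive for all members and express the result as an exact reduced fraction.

N_ring = 32 + 2·26 = 84
32(ω_s−ω_c) = −84(ω_r−ω_c),  ω_s=0, ω_r=1
32(0−ω_c) = −84(1−ω_c)  ⇒  116ω_c = 84  ⇒  ω_c = 21/29
sun–planet: 32·(0−21/29) = −26·(ω_p−ω_c)  ⇒  ω_p−ω_c = −(32/26)·(-21/29) = 336/377

336/377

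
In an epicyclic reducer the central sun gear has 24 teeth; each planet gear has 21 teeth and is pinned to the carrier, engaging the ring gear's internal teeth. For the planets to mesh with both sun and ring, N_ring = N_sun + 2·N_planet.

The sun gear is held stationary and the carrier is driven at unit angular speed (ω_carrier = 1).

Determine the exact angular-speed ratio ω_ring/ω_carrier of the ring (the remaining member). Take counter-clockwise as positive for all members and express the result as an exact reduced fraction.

N_ring = 24 + 2·21 = 66
24(ω_s−ω_c) = −66(ω_r−ω_c),  ω_s=0, ω_c=1
ω_r = 1 − (24/66)(0−1) = 15/11
ω_r/ω_c = 15/11

15/11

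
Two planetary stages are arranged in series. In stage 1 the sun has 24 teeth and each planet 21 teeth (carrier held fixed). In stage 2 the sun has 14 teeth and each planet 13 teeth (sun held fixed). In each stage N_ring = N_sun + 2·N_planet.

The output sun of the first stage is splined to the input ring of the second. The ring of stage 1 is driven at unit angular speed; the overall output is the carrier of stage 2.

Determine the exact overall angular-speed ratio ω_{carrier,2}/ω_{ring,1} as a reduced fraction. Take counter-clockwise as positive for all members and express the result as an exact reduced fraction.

Stage 1: N_ring = 24 + 2·21 = 66
Stage 1: 24(ω_s−ω_c) = −66(ω_r−ω_c),  ω_c=0, ω_r=1
Stage 1: ω_s = 0 − (66/24)(1−0) = -11/4
  ⇒ ω_s¹/ω_r¹ = -11/4
Stage 2: N_ring = 14 + 2·13 = 40
Stage 2: 14(ω_s−ω_c) = −40(ω_r−ω_c),  ω_s=0, ω_r=1
Stage 2: 14(0−ω_c) = −40(1−ω_c)  ⇒  54ω_c = 40  ⇒  ω_c = 20/27
  ⇒ ω_c²/ω_r² = 20/27
Coupling ω_r² = ω_s¹ ⇒ overall = -11/4 × 20/27 = -55/27

-55/27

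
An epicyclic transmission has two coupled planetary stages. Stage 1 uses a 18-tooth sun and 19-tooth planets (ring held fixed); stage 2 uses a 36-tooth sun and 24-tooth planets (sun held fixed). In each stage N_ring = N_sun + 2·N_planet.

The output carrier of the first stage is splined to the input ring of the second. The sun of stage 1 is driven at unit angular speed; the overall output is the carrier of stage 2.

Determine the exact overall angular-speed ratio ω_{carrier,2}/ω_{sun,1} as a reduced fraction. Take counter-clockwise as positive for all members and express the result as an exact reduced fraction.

Stage 1: N_ring = 18 + 2·19 = 56
Stage 1: 18(ω_s−ω_c) = −56(ω_r−ω_c),  ω_r=0, ω_s=1
Stage 1: 18(1−ω_c) = −56(0−ω_c)  ⇒  74ω_c = 18  ⇒  ω_c = 9/37
  ⇒ ω_c¹/ω_s¹ = 9/37
Stage 2: N_ring = 36 + 2·24 = 84
Stage 2: 36(ω_s−ω_c) = −84(ω_r−ω_c),  ω_s=0, ω_r=1
Stage 2: 36(0−ω_c) = −84(1−ω_c)  ⇒  120ω_c = 84  ⇒  ω_c = 7/10
  ⇒ ω_c²/ω_r² = 7/10
Coupling ω_r² = ω_c¹ ⇒ overall = 9/37 × 7/10 = 63/370

63/370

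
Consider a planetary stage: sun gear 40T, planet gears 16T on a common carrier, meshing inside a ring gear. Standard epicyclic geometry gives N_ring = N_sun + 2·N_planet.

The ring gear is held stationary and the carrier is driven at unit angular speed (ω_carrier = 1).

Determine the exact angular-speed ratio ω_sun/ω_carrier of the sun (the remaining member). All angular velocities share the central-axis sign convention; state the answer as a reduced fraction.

14/5

N_ring = 40 + 2·16 = 72
40(ω_s−ω_c) = −72(ω_r−ω_c),  ω_r=0, ω_c=1
ω_s = 1 − (72/40)(0−1) = 14/5
ω_s/ω_c = 14/5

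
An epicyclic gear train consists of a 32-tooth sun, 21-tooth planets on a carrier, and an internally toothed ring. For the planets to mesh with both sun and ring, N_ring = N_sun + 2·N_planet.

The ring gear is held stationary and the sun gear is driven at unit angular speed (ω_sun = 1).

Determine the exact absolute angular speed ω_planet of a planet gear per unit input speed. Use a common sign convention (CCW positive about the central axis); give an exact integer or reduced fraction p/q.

-16/21

N_ring = 32 + 2·21 = 74
32(ω_s−ω_c) = −74(ω_r−ω_c),  ω_r=0, ω_s=1
32(1−ω_c) = −74(0−ω_c)  ⇒  106ω_c = 32  ⇒  ω_c = 16/53
sun–planet: 32·(1−16/53) = −21·(ω_p−ω_c)  ⇒  ω_p−ω_c = −(32/21)·(37/53) = -1184/1113
ω_p = 16/53 − 1184/1113 = -16/21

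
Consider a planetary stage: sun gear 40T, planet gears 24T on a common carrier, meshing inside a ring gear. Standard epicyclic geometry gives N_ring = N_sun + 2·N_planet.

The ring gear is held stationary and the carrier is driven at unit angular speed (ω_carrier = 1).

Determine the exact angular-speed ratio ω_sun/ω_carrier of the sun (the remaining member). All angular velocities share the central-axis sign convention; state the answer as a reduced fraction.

N_ring = 40 + 2·24 = 88
40(ω_s−ω_c) = −88(ω_r−ω_c),  ω_r=0, ω_c=1
ω_s = 1 − (88/40)(0−1) = 16/5
ω_s/ω_c = 16/5

16/5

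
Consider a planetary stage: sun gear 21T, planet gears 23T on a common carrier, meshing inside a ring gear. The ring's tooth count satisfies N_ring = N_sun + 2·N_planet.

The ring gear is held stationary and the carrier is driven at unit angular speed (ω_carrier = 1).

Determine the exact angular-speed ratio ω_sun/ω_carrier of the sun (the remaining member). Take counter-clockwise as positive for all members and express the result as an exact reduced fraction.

N_ring = 21 + 2·23 = 67
21(ω_s−ω_c) = −67(ω_r−ω_c),  ω_r=0, ω_c=1
ω_s = 1 − (67/21)(0−1) = 88/21
ω_s/ω_c = 88/21

88/21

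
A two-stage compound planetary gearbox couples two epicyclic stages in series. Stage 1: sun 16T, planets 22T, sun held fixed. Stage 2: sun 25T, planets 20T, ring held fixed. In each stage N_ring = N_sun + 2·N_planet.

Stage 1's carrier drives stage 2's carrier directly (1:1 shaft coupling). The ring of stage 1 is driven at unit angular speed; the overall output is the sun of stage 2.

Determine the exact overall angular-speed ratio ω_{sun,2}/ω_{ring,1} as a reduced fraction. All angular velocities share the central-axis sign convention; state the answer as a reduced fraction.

Stage 1: N_ring = 16 + 2·22 = 60
Stage 1: 16(ω_s−ω_c) = −60(ω_r−ω_c),  ω_s=0, ω_r=1
Stage 1: 16(0−ω_c) = −60(1−ω_c)  ⇒  76ω_c = 60  ⇒  ω_c = 15/19
  ⇒ ω_c¹/ω_r¹ = 15/19
Stage 2: N_ring = 25 + 2·20 = 65
Stage 2: 25(ω_s−ω_c) = −65(ω_r−ω_c),  ω_r=0, ω_c=1
Stage 2: ω_s = 1 − (65/25)(0−1) = 18/5
  ⇒ ω_s²/ω_c² = 18/5
Coupling ω_c² = ω_c¹ ⇒ overall = 15/19 × 18/5 = 54/19

54/19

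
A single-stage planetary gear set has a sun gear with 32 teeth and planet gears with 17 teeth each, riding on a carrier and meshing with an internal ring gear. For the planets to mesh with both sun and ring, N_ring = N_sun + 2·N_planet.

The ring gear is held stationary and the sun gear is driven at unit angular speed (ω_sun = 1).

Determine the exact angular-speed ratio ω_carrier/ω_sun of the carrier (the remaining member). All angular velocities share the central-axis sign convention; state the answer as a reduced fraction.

N_ring = 32 + 2·17 = 66
32(ω_s−ω_c) = −66(ω_r−ω_c),  ω_r=0, ω_s=1
32(1−ω_c) = −66(0−ω_c)  ⇒  98ω_c = 32  ⇒  ω_c = 16/49
ω_c/ω_s = 16/49

16/49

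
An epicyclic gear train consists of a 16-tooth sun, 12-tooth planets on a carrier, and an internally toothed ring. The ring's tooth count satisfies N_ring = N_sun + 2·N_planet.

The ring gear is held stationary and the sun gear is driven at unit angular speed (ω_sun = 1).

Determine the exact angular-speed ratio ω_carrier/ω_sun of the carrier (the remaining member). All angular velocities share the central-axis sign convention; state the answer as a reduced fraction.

N_ring = 16 + 2·12 = 40
16(ω_s−ω_c) = −40(ω_r−ω_c),  ω_r=0, ω_s=1
16(1−ω_c) = −40(0−ω_c)  ⇒  56ω_c = 16  ⇒  ω_c = 2/7
ω_c/ω_s = 2/7

2/7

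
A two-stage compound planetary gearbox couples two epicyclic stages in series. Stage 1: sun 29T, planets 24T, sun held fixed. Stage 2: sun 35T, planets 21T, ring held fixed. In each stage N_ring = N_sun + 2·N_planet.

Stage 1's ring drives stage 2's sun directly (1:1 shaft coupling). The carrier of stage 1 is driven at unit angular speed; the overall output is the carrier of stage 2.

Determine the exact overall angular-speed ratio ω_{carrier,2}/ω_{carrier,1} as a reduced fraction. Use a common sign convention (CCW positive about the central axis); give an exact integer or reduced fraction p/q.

Stage 1: N_ring = 29 + 2·24 = 77
Stage 1: 29(ω_s−ω_c) = −77(ω_r−ω_c),  ω_s=0, ω_c=1
Stage 1: ω_r = 1 − (29/77)(0−1) = 106/77
  ⇒ ω_r¹/ω_c¹ = 106/77
Stage 2: N_ring = 35 + 2·21 = 77
Stage 2: 35(ω_s−ω_c) = −77(ω_r−ω_c),  ω_r=0, ω_s=1
Stage 2: 35(1−ω_c) = −77(0−ω_c)  ⇒  112ω_c = 35  ⇒  ω_c = 5/16
  ⇒ ω_c²/ω_s² = 5/16
Coupling ω_s² = ω_r¹ ⇒ overall = 106/77 × 5/16 = 265/616

265/616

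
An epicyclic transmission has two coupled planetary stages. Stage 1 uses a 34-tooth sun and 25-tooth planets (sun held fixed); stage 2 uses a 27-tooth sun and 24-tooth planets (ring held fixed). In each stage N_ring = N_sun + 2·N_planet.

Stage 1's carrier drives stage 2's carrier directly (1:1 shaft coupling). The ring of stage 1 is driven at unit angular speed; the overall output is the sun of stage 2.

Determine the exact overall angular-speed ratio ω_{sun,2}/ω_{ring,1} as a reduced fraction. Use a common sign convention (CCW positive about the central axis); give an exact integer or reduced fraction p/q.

Stage 1: N_ring = 34 + 2·25 = 84
Stage 1: 34(ω_s−ω_c) = −84(ω_r−ω_c),  ω_s=0, ω_r=1
Stage 1: 34(0−ω_c) = −84(1−ω_c)  ⇒  118ω_c = 84  ⇒  ω_c = 42/59
  ⇒ ω_c¹/ω_r¹ = 42/59
Stage 2: N_ring = 27 + 2·24 = 75
Stage 2: 27(ω_s−ω_c) = −75(ω_r−ω_c),  ω_r=0, ω_c=1
Stage 2: ω_s = 1 − (75/27)(0−1) = 34/9
  ⇒ ω_s²/ω_c² = 34/9
Coupling ω_c² = ω_c¹ ⇒ overall = 42/59 × 34/9 = 476/177

476/177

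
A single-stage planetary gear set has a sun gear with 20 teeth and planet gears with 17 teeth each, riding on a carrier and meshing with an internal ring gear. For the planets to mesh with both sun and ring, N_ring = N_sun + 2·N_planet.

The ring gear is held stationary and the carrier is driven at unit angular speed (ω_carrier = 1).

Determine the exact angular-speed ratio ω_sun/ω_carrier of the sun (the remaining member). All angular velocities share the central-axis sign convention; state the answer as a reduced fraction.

N_ring = 20 + 2·17 = 54
20(ω_s−ω_c) = −54(ω_r−ω_c),  ω_r=0, ω_c=1
ω_s = 1 − (54/20)(0−1) = 37/10
ω_s/ω_c = 37/10

37/10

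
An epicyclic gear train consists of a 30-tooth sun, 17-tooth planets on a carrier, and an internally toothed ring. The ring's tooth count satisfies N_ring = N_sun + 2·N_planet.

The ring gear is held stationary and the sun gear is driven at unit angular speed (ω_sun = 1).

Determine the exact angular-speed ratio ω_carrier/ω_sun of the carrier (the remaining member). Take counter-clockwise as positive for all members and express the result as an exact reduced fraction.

N_ring = 30 + 2·17 = 64
30(ω_s−ω_c) = −64(ω_r−ω_c),  ω_r=0, ω_s=1
30(1−ω_c) = −64(0−ω_c)  ⇒  94ω_c = 30  ⇒  ω_c = 15/47
ω_c/ω_s = 15/47

15/47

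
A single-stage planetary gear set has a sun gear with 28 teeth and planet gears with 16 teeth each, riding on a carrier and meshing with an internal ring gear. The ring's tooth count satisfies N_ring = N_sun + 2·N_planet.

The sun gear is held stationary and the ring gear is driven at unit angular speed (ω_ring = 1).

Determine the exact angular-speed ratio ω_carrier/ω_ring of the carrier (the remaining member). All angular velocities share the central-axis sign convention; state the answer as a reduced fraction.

15/22

N_ring = 28 + 2·16 = 60
28(ω_s−ω_c) = −60(ω_r−ω_c),  ω_s=0, ω_r=1
28(0−ω_c) = −60(1−ω_c)  ⇒  88ω_c = 60  ⇒  ω_c = 15/22
ω_c/ω_r = 15/22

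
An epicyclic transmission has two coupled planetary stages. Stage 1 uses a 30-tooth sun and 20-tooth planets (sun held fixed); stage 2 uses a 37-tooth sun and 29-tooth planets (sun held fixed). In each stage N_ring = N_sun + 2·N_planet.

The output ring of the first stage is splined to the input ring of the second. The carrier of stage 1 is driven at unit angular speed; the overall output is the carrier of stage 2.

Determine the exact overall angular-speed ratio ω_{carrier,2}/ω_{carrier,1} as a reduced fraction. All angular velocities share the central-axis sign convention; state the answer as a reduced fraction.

475/462

Stage 1: N_ring = 30 + 2·20 = 70
Stage 1: 30(ω_s−ω_c) = −70(ω_r−ω_c),  ω_s=0, ω_c=1
Stage 1: ω_r = 1 − (30/70)(0−1) = 10/7
  ⇒ ω_r¹/ω_c¹ = 10/7
Stage 2: N_ring = 37 + 2·29 = 95
Stage 2: 37(ω_s−ω_c) = −95(ω_r−ω_c),  ω_s=0, ω_r=1
Stage 2: 37(0−ω_c) = −95(1−ω_c)  ⇒  132ω_c = 95  ⇒  ω_c = 95/132
  ⇒ ω_c²/ω_r² = 95/132
Coupling ω_r² = ω_r¹ ⇒ overall = 10/7 × 95/132 = 475/462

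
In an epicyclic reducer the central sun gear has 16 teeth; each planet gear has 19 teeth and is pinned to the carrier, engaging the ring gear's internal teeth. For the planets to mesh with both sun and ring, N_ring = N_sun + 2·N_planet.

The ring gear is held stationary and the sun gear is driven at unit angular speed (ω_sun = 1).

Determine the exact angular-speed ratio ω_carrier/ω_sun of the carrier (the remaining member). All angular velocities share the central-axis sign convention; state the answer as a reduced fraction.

N_ring = 16 + 2·19 = 54
16(ω_s−ω_c) = −54(ω_r−ω_c),  ω_r=0, ω_s=1
16(1−ω_c) = −54(0−ω_c)  ⇒  70ω_c = 16  ⇒  ω_c = 8/35
ω_c/ω_s = 8/35

8/35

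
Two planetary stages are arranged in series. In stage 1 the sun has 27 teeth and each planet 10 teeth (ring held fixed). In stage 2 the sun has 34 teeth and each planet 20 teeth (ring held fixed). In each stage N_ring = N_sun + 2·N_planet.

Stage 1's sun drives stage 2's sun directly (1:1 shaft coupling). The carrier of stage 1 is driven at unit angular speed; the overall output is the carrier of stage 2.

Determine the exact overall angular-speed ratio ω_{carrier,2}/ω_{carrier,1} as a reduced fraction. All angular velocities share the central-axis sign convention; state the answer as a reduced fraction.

Stage 1: N_ring = 27 + 2·10 = 47
Stage 1: 27(ω_s−ω_c) = −47(ω_r−ω_c),  ω_r=0, ω_c=1
Stage 1: ω_s = 1 − (47/27)(0−1) = 74/27
  ⇒ ω_s¹/ω_c¹ = 74/27
Stage 2: N_ring = 34 + 2·20 = 74
Stage 2: 34(ω_s−ω_c) = −74(ω_r−ω_c),  ω_r=0, ω_s=1
Stage 2: 34(1−ω_c) = −74(0−ω_c)  ⇒  108ω_c = 34  ⇒  ω_c = 17/54
  ⇒ ω_c²/ω_s² = 17/54
Coupling ω_s² = ω_s¹ ⇒ overall = 74/27 × 17/54 = 629/729

629/729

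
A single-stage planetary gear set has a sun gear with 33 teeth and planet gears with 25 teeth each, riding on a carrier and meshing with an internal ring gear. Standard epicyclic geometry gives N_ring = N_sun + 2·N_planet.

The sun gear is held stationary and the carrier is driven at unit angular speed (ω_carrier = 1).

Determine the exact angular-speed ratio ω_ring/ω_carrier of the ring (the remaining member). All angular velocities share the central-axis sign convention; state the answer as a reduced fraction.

116/83

N_ring = 33 + 2·25 = 83
33(ω_s−ω_c) = −83(ω_r−ω_c),  ω_s=0, ω_c=1
ω_r = 1 − (33/83)(0−1) = 116/83
ω_r/ω_c = 116/83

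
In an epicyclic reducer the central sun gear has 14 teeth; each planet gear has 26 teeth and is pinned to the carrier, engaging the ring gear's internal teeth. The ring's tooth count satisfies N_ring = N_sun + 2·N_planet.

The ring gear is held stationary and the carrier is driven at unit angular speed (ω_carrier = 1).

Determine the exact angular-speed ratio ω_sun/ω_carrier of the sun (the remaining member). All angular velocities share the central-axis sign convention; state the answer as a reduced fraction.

40/7

N_ring = 14 + 2·26 = 66
14(ω_s−ω_c) = −66(ω_r−ω_c),  ω_r=0, ω_c=1
ω_s = 1 − (66/14)(0−1) = 40/7
ω_s/ω_c = 40/7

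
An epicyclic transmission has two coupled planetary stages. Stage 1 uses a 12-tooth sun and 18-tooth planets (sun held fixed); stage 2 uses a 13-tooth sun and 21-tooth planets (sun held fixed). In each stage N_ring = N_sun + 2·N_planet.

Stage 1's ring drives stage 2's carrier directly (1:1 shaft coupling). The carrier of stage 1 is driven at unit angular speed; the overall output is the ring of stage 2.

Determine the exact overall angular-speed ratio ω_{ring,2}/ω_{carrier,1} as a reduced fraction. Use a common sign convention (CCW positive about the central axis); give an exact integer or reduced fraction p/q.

17/11

Stage 1: N_ring = 12 + 2·18 = 48
Stage 1: 12(ω_s−ω_c) = −48(ω_r−ω_c),  ω_s=0, ω_c=1
Stage 1: ω_r = 1 − (12/48)(0−1) = 5/4
  ⇒ ω_r¹/ω_c¹ = 5/4
Stage 2: N_ring = 13 + 2·21 = 55
Stage 2: 13(ω_s−ω_c) = −55(ω_r−ω_c),  ω_s=0, ω_c=1
Stage 2: ω_r = 1 − (13/55)(0−1) = 68/55
  ⇒ ω_r²/ω_c² = 68/55
Coupling ω_c² = ω_r¹ ⇒ overall = 5/4 × 68/55 = 17/11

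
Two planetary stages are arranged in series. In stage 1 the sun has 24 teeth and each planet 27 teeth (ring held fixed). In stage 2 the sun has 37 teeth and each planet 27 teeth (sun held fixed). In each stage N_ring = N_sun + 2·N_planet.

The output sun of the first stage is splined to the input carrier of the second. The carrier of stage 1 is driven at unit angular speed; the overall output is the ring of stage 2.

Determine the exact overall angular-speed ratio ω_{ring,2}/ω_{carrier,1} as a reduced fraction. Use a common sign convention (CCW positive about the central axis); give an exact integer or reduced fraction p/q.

Stage 1: N_ring = 24 + 2·27 = 78
Stage 1: 24(ω_s−ω_c) = −78(ω_r−ω_c),  ω_r=0, ω_c=1
Stage 1: ω_s = 1 − (78/24)(0−1) = 17/4
  ⇒ ω_s¹/ω_c¹ = 17/4
Stage 2: N_ring = 37 + 2·27 = 91
Stage 2: 37(ω_s−ω_c) = −91(ω_r−ω_c),  ω_s=0, ω_c=1
Stage 2: ω_r = 1 − (37/91)(0−1) = 128/91
  ⇒ ω_r²/ω_c² = 128/91
Coupling ω_c² = ω_s¹ ⇒ overall = 17/4 × 128/91 = 544/91

544/91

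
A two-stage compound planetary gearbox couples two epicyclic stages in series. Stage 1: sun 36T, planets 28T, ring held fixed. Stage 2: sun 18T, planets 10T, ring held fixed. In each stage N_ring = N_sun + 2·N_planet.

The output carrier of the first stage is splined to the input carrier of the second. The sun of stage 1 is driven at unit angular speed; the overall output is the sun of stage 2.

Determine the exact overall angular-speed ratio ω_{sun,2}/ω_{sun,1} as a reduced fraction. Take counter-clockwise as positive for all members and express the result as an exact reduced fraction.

7/8

Stage 1: N_ring = 36 + 2·28 = 92
Stage 1: 36(ω_s−ω_c) = −92(ω_r−ω_c),  ω_r=0, ω_s=1
Stage 1: 36(1−ω_c) = −92(0−ω_c)  ⇒  128ω_c = 36  ⇒  ω_c = 9/32
  ⇒ ω_c¹/ω_s¹ = 9/32
Stage 2: N_ring = 18 + 2·10 = 38
Stage 2: 18(ω_s−ω_c) = −38(ω_r−ω_c),  ω_r=0, ω_c=1
Stage 2: ω_s = 1 − (38/18)(0−1) = 28/9
  ⇒ ω_s²/ω_c² = 28/9
Coupling ω_c² = ω_c¹ ⇒ overall = 9/32 × 28/9 = 7/8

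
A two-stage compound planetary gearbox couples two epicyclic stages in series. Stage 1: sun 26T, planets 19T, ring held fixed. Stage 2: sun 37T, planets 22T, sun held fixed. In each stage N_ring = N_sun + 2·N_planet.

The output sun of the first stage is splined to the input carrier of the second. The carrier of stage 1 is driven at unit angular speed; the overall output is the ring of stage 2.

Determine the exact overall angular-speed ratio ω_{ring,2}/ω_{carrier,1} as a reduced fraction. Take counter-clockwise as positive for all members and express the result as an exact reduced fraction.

Stage 1: N_ring = 26 + 2·19 = 64
Stage 1: 26(ω_s−ω_c) = −64(ω_r−ω_c),  ω_r=0, ω_c=1
Stage 1: ω_s = 1 − (64/26)(0−1) = 45/13
  ⇒ ω_s¹/ω_c¹ = 45/13
Stage 2: N_ring = 37 + 2·22 = 81
Stage 2: 37(ω_s−ω_c) = −81(ω_r−ω_c),  ω_s=0, ω_c=1
Stage 2: ω_r = 1 − (37/81)(0−1) = 118/81
  ⇒ ω_r²/ω_c² = 118/81
Coupling ω_c² = ω_s¹ ⇒ overall = 45/13 × 118/81 = 590/117

590/117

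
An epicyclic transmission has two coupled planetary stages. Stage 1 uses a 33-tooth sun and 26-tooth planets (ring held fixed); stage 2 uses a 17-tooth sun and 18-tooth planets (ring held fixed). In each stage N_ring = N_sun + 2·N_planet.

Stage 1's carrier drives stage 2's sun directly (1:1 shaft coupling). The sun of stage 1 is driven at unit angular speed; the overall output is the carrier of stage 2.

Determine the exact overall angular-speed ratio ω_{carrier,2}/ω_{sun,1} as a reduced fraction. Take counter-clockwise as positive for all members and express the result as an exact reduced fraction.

Stage 1: N_ring = 33 + 2·26 = 85
Stage 1: 33(ω_s−ω_c) = −85(ω_r−ω_c),  ω_r=0, ω_s=1
Stage 1: 33(1−ω_c) = −85(0−ω_c)  ⇒  118ω_c = 33  ⇒  ω_c = 33/118
  ⇒ ω_c¹/ω_s¹ = 33/118
Stage 2: N_ring = 17 + 2·18 = 53
Stage 2: 17(ω_s−ω_c) = −53(ω_r−ω_c),  ω_r=0, ω_s=1
Stage 2: 17(1−ω_c) = −53(0−ω_c)  ⇒  70ω_c = 17  ⇒  ω_c = 17/70
  ⇒ ω_c²/ω_s² = 17/70
Coupling ω_s² = ω_c¹ ⇒ overall = 33/118 × 17/70 = 561/8260

561/8260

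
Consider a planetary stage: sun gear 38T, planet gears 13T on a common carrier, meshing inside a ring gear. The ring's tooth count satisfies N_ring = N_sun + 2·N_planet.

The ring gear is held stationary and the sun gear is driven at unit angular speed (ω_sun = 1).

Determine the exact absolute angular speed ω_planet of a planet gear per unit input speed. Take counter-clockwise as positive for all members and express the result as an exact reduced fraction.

-19/13

N_ring = 38 + 2·13 = 64
38(ω_s−ω_c) = −64(ω_r−ω_c),  ω_r=0, ω_s=1
38(1−ω_c) = −64(0−ω_c)  ⇒  102ω_c = 38  ⇒  ω_c = 19/51
sun–planet: 38·(1−19/51) = −13·(ω_p−ω_c)  ⇒  ω_p−ω_c = −(38/13)·(32/51) = -1216/663
ω_p = 19/51 − 1216/663 = -19/13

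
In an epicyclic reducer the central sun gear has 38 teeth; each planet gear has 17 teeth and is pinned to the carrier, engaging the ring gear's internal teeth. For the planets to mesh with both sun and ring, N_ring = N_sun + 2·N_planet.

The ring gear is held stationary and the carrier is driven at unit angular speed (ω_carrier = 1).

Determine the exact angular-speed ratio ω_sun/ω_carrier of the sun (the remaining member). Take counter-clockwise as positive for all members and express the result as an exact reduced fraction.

55/19

N_ring = 38 + 2·17 = 72
38(ω_s−ω_c) = −72(ω_r−ω_c),  ω_r=0, ω_c=1
ω_s = 1 − (72/38)(0−1) = 55/19
ω_s/ω_c = 55/19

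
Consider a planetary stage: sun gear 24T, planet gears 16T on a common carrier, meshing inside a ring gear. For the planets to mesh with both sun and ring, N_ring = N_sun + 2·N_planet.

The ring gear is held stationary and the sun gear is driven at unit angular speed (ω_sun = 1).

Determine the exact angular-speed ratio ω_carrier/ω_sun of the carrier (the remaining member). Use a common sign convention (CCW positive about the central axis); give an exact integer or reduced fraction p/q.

N_ring = 24 + 2·16 = 56
24(ω_s−ω_c) = −56(ω_r−ω_c),  ω_r=0, ω_s=1
24(1−ω_c) = −56(0−ω_c)  ⇒  80ω_c = 24  ⇒  ω_c = 3/10
ω_c/ω_s = 3/10

3/10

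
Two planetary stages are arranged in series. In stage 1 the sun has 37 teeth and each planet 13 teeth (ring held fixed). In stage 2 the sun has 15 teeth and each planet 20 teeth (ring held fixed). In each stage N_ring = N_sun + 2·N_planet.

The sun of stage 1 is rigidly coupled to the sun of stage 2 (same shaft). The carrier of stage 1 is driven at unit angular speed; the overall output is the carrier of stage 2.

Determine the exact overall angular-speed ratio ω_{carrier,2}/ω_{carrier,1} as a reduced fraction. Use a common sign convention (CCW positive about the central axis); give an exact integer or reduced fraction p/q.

150/259

Stage 1: N_ring = 37 + 2·13 = 63
Stage 1: 37(ω_s−ω_c) = −63(ω_r−ω_c),  ω_r=0, ω_c=1
Stage 1: ω_s = 1 − (63/37)(0−1) = 100/37
  ⇒ ω_s¹/ω_c¹ = 100/37
Stage 2: N_ring = 15 + 2·20 = 55
Stage 2: 15(ω_s−ω_c) = −55(ω_r−ω_c),  ω_r=0, ω_s=1
Stage 2: 15(1−ω_c) = −55(0−ω_c)  ⇒  70ω_c = 15  ⇒  ω_c = 3/14
  ⇒ ω_c²/ω_s² = 3/14
Coupling ω_s² = ω_s¹ ⇒ overall = 100/37 × 3/14 = 150/259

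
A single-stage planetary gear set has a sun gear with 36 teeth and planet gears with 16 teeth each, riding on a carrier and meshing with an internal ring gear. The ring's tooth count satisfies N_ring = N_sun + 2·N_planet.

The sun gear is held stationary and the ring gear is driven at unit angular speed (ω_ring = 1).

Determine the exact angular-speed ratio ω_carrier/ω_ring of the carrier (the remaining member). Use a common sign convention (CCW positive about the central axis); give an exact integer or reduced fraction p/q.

17/26

N_ring = 36 + 2·16 = 68
36(ω_s−ω_c) = −68(ω_r−ω_c),  ω_s=0, ω_r=1
36(0−ω_c) = −68(1−ω_c)  ⇒  104ω_c = 68  ⇒  ω_c = 17/26
ω_c/ω_r = 17/26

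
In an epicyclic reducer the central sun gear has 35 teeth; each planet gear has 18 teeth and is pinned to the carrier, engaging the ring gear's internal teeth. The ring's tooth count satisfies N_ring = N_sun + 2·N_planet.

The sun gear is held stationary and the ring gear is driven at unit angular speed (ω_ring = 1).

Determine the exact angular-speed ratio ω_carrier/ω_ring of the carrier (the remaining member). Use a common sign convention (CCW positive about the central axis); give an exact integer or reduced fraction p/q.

71/106

N_ring = 35 + 2·18 = 71
35(ω_s−ω_c) = −71(ω_r−ω_c),  ω_s=0, ω_r=1
35(0−ω_c) = −71(1−ω_c)  ⇒  106ω_c = 71  ⇒  ω_c = 71/106
ω_c/ω_r = 71/106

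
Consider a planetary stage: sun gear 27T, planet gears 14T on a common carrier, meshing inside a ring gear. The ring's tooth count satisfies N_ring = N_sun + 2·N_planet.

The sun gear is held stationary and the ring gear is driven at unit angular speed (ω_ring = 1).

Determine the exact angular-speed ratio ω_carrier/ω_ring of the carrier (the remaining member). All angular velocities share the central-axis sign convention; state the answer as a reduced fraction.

55/82

N_ring = 27 + 2·14 = 55
27(ω_s−ω_c) = −55(ω_r−ω_c),  ω_s=0, ω_r=1
27(0−ω_c) = −55(1−ω_c)  ⇒  82ω_c = 55  ⇒  ω_c = 55/82
ω_c/ω_r = 55/82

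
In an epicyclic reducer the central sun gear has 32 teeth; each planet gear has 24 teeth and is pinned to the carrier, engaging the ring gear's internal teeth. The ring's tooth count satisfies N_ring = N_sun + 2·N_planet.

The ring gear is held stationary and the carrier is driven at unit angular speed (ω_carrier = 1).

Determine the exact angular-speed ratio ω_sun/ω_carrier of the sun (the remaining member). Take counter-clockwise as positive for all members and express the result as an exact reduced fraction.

N_ring = 32 + 2·24 = 80
32(ω_s−ω_c) = −80(ω_r−ω_c),  ω_r=0, ω_c=1
ω_s = 1 − (80/32)(0−1) = 7/2
ω_s/ω_c = 7/2

7/2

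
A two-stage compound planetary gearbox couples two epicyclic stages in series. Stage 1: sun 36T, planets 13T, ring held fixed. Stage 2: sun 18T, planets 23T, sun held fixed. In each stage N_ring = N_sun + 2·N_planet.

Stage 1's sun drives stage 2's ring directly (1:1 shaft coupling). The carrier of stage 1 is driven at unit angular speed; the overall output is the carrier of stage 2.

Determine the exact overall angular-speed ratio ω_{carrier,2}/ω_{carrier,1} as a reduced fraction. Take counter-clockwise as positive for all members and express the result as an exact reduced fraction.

784/369

Stage 1: N_ring = 36 + 2·13 = 62
Stage 1: 36(ω_s−ω_c) = −62(ω_r−ω_c),  ω_r=0, ω_c=1
Stage 1: ω_s = 1 − (62/36)(0−1) = 49/18
  ⇒ ω_s¹/ω_c¹ = 49/18
Stage 2: N_ring = 18 + 2·23 = 64
Stage 2: 18(ω_s−ω_c) = −64(ω_r−ω_c),  ω_s=0, ω_r=1
Stage 2: 18(0−ω_c) = −64(1−ω_c)  ⇒  82ω_c = 64  ⇒  ω_c = 32/41
  ⇒ ω_c²/ω_r² = 32/41
Coupling ω_r² = ω_s¹ ⇒ overall = 49/18 × 32/41 = 784/369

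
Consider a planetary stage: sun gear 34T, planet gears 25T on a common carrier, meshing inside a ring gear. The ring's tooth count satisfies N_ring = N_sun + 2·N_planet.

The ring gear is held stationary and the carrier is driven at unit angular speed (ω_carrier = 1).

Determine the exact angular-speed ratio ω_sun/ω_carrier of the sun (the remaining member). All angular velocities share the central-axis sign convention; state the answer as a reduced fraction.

N_ring = 34 + 2·25 = 84
34(ω_s−ω_c) = −84(ω_r−ω_c),  ω_r=0, ω_c=1
ω_s = 1 − (84/34)(0−1) = 59/17
ω_s/ω_c = 59/17

59/17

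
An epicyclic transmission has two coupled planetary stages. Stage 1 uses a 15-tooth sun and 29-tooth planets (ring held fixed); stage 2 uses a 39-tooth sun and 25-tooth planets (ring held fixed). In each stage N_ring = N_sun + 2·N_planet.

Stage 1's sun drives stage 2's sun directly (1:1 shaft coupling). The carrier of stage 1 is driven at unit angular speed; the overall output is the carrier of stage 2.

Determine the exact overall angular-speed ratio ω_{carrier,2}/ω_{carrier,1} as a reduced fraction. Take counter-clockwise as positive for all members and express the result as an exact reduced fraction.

Stage 1: N_ring = 15 + 2·29 = 73
Stage 1: 15(ω_s−ω_c) = −73(ω_r−ω_c),  ω_r=0, ω_c=1
Stage 1: ω_s = 1 − (73/15)(0−1) = 88/15
  ⇒ ω_s¹/ω_c¹ = 88/15
Stage 2: N_ring = 39 + 2·25 = 89
Stage 2: 39(ω_s−ω_c) = −89(ω_r−ω_c),  ω_r=0, ω_s=1
Stage 2: 39(1−ω_c) = −89(0−ω_c)  ⇒  128ω_c = 39  ⇒  ω_c = 39/128
  ⇒ ω_c²/ω_s² = 39/128
Coupling ω_s² = ω_s¹ ⇒ overall = 88/15 × 39/128 = 143/80

143/80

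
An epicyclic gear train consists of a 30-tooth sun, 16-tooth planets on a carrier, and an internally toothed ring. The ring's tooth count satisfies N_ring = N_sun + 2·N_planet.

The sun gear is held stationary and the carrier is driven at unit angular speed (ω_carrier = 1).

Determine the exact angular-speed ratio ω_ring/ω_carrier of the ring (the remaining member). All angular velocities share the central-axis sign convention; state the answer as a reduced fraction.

46/31

N_ring = 30 + 2·16 = 62
30(ω_s−ω_c) = −62(ω_r−ω_c),  ω_s=0, ω_c=1
ω_r = 1 − (30/62)(0−1) = 46/31
ω_r/ω_c = 46/31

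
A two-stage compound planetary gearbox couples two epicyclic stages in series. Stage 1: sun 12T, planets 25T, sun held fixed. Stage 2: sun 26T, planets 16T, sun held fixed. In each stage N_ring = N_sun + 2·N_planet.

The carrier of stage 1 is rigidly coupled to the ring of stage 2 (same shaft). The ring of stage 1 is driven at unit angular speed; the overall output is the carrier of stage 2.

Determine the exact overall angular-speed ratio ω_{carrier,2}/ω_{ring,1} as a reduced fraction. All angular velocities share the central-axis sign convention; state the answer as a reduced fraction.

Stage 1: N_ring = 12 + 2·25 = 62
Stage 1: 12(ω_s−ω_c) = −62(ω_r−ω_c),  ω_s=0, ω_r=1
Stage 1: 12(0−ω_c) = −62(1−ω_c)  ⇒  74ω_c = 62  ⇒  ω_c = 31/37
  ⇒ ω_c¹/ω_r¹ = 31/37
Stage 2: N_ring = 26 + 2·16 = 58
Stage 2: 26(ω_s−ω_c) = −58(ω_r−ω_c),  ω_s=0, ω_r=1
Stage 2: 26(0−ω_c) = −58(1−ω_c)  ⇒  84ω_c = 58  ⇒  ω_c = 29/42
  ⇒ ω_c²/ω_r² = 29/42
Coupling ω_r² = ω_c¹ ⇒ overall = 31/37 × 29/42 = 899/1554

899/1554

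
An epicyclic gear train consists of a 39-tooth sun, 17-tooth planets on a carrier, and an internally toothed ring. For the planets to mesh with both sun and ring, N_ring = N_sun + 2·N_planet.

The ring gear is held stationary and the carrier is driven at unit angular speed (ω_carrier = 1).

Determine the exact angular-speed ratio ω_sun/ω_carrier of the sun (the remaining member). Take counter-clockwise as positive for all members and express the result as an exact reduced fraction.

112/39

N_ring = 39 + 2·17 = 73
39(ω_s−ω_c) = −73(ω_r−ω_c),  ω_r=0, ω_c=1
ω_s = 1 − (73/39)(0−1) = 112/39
ω_s/ω_c = 112/39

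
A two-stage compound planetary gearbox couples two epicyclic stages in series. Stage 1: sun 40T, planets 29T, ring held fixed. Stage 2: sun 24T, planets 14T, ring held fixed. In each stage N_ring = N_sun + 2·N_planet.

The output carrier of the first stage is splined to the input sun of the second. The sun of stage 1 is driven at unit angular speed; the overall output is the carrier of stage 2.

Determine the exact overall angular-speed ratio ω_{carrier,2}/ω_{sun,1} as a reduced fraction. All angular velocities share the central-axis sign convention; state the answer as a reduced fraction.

Stage 1: N_ring = 40 + 2·29 = 98
Stage 1: 40(ω_s−ω_c) = −98(ω_r−ω_c),  ω_r=0, ω_s=1
Stage 1: 40(1−ω_c) = −98(0−ω_c)  ⇒  138ω_c = 40  ⇒  ω_c = 20/69
  ⇒ ω_c¹/ω_s¹ = 20/69
Stage 2: N_ring = 24 + 2·14 = 52
Stage 2: 24(ω_s−ω_c) = −52(ω_r−ω_c),  ω_r=0, ω_s=1
Stage 2: 24(1−ω_c) = −52(0−ω_c)  ⇒  76ω_c = 24  ⇒  ω_c = 6/19
  ⇒ ω_c²/ω_s² = 6/19
Coupling ω_s² = ω_c¹ ⇒ overall = 20/69 × 6/19 = 40/437

40/437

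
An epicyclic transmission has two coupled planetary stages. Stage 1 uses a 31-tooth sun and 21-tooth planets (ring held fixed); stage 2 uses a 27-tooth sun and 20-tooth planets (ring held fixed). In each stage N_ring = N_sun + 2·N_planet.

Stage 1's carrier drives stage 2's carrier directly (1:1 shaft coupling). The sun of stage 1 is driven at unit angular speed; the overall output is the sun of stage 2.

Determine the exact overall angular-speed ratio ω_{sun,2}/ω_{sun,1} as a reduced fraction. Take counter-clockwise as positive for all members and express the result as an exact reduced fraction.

Stage 1: N_ring = 31 + 2·21 = 73
Stage 1: 31(ω_s−ω_c) = −73(ω_r−ω_c),  ω_r=0, ω_s=1
Stage 1: 31(1−ω_c) = −73(0−ω_c)  ⇒  104ω_c = 31  ⇒  ω_c = 31/104
  ⇒ ω_c¹/ω_s¹ = 31/104
Stage 2: N_ring = 27 + 2·20 = 67
Stage 2: 27(ω_s−ω_c) = −67(ω_r−ω_c),  ω_r=0, ω_c=1
Stage 2: ω_s = 1 − (67/27)(0−1) = 94/27
  ⇒ ω_s²/ω_c² = 94/27
Coupling ω_c² = ω_c¹ ⇒ overall = 31/104 × 94/27 = 1457/1404

1457/1404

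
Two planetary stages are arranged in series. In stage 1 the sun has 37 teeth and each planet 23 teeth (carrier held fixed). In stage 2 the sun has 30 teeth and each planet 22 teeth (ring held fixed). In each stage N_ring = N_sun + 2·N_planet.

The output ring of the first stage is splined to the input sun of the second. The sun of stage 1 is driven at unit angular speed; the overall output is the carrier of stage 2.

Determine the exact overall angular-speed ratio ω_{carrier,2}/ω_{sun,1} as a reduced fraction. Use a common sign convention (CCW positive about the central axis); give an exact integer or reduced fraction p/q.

Stage 1: N_ring = 37 + 2·23 = 83
Stage 1: 37(ω_s−ω_c) = −83(ω_r−ω_c),  ω_c=0, ω_s=1
Stage 1: ω_r = 0 − (37/83)(1−0) = -37/83
  ⇒ ω_r¹/ω_s¹ = -37/83
Stage 2: N_ring = 30 + 2·22 = 74
Stage 2: 30(ω_s−ω_c) = −74(ω_r−ω_c),  ω_r=0, ω_s=1
Stage 2: 30(1−ω_c) = −74(0−ω_c)  ⇒  104ω_c = 30  ⇒  ω_c = 15/52
  ⇒ ω_c²/ω_s² = 15/52
Coupling ω_s² = ω_r¹ ⇒ overall = -37/83 × 15/52 = -555/4316

-555/4316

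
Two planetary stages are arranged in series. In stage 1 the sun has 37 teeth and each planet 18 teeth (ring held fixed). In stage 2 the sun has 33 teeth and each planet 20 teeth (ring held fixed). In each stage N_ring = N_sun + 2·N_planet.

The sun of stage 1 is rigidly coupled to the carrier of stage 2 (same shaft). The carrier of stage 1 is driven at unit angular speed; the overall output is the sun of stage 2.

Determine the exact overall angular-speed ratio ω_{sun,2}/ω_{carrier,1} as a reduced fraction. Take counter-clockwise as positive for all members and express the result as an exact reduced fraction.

Stage 1: N_ring = 37 + 2·18 = 73
Stage 1: 37(ω_s−ω_c) = −73(ω_r−ω_c),  ω_r=0, ω_c=1
Stage 1: ω_s = 1 − (73/37)(0−1) = 110/37
  ⇒ ω_s¹/ω_c¹ = 110/37
Stage 2: N_ring = 33 + 2·20 = 73
Stage 2: 33(ω_s−ω_c) = −73(ω_r−ω_c),  ω_r=0, ω_c=1
Stage 2: ω_s = 1 − (73/33)(0−1) = 106/33
  ⇒ ω_s²/ω_c² = 106/33
Coupling ω_c² = ω_s¹ ⇒ overall = 110/37 × 106/33 = 1060/111

1060/111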